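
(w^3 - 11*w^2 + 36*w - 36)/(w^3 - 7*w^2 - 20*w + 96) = (w^2 - 8*w + 12)/(w^2 - 4*w - 32)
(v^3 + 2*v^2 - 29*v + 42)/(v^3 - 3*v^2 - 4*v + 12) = (v + 7)/(v + 2)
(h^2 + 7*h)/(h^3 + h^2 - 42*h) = 1/(h - 6)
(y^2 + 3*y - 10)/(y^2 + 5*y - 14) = (y + 5)/(y + 7)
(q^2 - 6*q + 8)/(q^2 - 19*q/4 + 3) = 4*(q - 2)/(4*q - 3)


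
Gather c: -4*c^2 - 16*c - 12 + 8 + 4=-4*c^2 - 16*c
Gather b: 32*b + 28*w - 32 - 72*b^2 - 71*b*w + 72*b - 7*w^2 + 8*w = -72*b^2 + b*(104 - 71*w) - 7*w^2 + 36*w - 32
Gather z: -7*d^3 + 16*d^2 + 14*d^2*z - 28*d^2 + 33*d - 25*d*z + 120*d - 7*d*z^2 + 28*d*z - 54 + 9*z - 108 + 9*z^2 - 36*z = -7*d^3 - 12*d^2 + 153*d + z^2*(9 - 7*d) + z*(14*d^2 + 3*d - 27) - 162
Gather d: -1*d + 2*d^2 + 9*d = 2*d^2 + 8*d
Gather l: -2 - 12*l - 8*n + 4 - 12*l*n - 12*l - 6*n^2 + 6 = l*(-12*n - 24) - 6*n^2 - 8*n + 8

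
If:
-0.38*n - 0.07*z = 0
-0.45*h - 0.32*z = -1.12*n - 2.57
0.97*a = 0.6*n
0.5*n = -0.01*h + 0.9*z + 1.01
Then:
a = 0.11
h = 6.82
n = 0.17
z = -0.95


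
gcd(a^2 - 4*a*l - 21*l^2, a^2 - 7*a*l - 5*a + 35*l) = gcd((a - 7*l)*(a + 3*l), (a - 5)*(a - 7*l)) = a - 7*l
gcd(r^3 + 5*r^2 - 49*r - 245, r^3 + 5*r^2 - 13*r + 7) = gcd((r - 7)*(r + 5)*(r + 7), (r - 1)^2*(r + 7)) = r + 7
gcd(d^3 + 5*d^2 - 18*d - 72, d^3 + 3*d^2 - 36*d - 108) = d^2 + 9*d + 18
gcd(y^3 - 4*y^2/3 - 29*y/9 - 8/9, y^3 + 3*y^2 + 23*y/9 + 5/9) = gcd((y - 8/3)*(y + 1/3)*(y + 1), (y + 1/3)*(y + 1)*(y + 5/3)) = y^2 + 4*y/3 + 1/3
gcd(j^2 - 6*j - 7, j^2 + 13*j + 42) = 1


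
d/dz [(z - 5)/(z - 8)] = -3/(z - 8)^2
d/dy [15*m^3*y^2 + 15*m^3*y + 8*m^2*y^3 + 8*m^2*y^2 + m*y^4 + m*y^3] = m*(30*m^2*y + 15*m^2 + 24*m*y^2 + 16*m*y + 4*y^3 + 3*y^2)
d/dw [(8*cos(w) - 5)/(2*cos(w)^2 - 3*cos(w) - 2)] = (16*cos(w)^2 - 20*cos(w) + 31)*sin(w)/((cos(w) - 2)^2*(2*cos(w) + 1)^2)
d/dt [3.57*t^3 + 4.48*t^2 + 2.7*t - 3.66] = 10.71*t^2 + 8.96*t + 2.7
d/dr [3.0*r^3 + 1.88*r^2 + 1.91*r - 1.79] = 9.0*r^2 + 3.76*r + 1.91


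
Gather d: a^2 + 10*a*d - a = a^2 + 10*a*d - a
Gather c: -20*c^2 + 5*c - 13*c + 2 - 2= -20*c^2 - 8*c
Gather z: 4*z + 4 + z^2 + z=z^2 + 5*z + 4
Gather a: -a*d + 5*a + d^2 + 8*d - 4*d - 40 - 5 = a*(5 - d) + d^2 + 4*d - 45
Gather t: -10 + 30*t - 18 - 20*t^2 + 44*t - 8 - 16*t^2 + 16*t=-36*t^2 + 90*t - 36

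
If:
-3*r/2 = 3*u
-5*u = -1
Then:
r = -2/5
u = 1/5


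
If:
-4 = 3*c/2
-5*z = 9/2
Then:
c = -8/3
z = -9/10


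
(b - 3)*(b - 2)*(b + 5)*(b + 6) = b^4 + 6*b^3 - 19*b^2 - 84*b + 180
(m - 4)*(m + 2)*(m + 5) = m^3 + 3*m^2 - 18*m - 40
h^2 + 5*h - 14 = (h - 2)*(h + 7)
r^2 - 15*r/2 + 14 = (r - 4)*(r - 7/2)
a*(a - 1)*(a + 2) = a^3 + a^2 - 2*a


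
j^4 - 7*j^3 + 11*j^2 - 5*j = j*(j - 5)*(j - 1)^2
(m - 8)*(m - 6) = m^2 - 14*m + 48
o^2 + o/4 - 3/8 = (o - 1/2)*(o + 3/4)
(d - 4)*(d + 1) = d^2 - 3*d - 4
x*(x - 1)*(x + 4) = x^3 + 3*x^2 - 4*x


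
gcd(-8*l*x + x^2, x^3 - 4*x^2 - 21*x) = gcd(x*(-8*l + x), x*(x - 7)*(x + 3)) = x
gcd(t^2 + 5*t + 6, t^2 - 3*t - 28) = 1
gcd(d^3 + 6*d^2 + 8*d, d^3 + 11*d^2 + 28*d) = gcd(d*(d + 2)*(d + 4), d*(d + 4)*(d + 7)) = d^2 + 4*d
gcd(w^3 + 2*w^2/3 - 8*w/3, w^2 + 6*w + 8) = w + 2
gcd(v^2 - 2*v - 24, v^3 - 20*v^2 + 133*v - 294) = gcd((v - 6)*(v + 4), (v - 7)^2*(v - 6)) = v - 6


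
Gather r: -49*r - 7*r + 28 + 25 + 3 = 56 - 56*r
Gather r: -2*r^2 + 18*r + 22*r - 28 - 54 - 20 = -2*r^2 + 40*r - 102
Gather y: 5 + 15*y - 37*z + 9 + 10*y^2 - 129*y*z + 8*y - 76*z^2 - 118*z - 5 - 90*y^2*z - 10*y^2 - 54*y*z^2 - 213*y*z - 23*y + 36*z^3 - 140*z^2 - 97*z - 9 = -90*y^2*z + y*(-54*z^2 - 342*z) + 36*z^3 - 216*z^2 - 252*z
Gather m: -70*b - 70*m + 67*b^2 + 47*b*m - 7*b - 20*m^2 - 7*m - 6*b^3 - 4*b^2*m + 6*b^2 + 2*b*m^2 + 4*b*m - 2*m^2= -6*b^3 + 73*b^2 - 77*b + m^2*(2*b - 22) + m*(-4*b^2 + 51*b - 77)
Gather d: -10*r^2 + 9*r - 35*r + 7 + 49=-10*r^2 - 26*r + 56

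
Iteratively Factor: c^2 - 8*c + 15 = (c - 5)*(c - 3)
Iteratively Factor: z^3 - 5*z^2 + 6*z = (z)*(z^2 - 5*z + 6) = z*(z - 2)*(z - 3)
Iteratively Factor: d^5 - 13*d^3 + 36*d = (d + 2)*(d^4 - 2*d^3 - 9*d^2 + 18*d) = (d - 3)*(d + 2)*(d^3 + d^2 - 6*d) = (d - 3)*(d - 2)*(d + 2)*(d^2 + 3*d) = d*(d - 3)*(d - 2)*(d + 2)*(d + 3)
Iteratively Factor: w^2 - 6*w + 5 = (w - 1)*(w - 5)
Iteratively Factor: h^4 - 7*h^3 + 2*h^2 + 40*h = (h + 2)*(h^3 - 9*h^2 + 20*h) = (h - 4)*(h + 2)*(h^2 - 5*h) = (h - 5)*(h - 4)*(h + 2)*(h)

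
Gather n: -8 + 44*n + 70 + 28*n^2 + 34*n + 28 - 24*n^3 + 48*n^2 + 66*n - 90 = -24*n^3 + 76*n^2 + 144*n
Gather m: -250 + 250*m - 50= 250*m - 300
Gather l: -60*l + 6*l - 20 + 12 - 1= -54*l - 9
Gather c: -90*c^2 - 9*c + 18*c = -90*c^2 + 9*c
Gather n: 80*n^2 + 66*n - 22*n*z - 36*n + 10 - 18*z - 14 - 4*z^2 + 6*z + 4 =80*n^2 + n*(30 - 22*z) - 4*z^2 - 12*z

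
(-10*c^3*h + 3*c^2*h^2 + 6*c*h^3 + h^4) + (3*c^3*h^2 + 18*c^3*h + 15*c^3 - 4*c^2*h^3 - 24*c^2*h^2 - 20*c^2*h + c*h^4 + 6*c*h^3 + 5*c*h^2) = 3*c^3*h^2 + 8*c^3*h + 15*c^3 - 4*c^2*h^3 - 21*c^2*h^2 - 20*c^2*h + c*h^4 + 12*c*h^3 + 5*c*h^2 + h^4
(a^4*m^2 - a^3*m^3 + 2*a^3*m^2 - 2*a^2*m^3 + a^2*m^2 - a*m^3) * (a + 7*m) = a^5*m^2 + 6*a^4*m^3 + 2*a^4*m^2 - 7*a^3*m^4 + 12*a^3*m^3 + a^3*m^2 - 14*a^2*m^4 + 6*a^2*m^3 - 7*a*m^4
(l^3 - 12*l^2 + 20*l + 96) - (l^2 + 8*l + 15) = l^3 - 13*l^2 + 12*l + 81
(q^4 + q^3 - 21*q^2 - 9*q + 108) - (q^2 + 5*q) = q^4 + q^3 - 22*q^2 - 14*q + 108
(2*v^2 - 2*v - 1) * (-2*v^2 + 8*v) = -4*v^4 + 20*v^3 - 14*v^2 - 8*v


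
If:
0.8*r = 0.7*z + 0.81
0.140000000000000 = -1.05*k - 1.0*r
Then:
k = -0.833333333333333*z - 1.09761904761905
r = 0.875*z + 1.0125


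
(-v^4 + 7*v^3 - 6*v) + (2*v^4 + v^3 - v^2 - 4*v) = v^4 + 8*v^3 - v^2 - 10*v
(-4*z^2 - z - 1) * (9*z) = -36*z^3 - 9*z^2 - 9*z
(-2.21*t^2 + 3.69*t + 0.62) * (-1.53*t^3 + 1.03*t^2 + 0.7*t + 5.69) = 3.3813*t^5 - 7.922*t^4 + 1.3051*t^3 - 9.3533*t^2 + 21.4301*t + 3.5278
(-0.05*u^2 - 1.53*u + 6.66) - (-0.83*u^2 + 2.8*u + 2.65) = 0.78*u^2 - 4.33*u + 4.01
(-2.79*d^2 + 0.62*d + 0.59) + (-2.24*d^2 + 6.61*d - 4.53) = -5.03*d^2 + 7.23*d - 3.94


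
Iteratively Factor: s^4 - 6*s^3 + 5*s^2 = (s)*(s^3 - 6*s^2 + 5*s) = s^2*(s^2 - 6*s + 5) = s^2*(s - 1)*(s - 5)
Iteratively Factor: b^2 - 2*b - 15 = (b - 5)*(b + 3)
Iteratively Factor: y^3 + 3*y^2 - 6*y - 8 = (y - 2)*(y^2 + 5*y + 4) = (y - 2)*(y + 4)*(y + 1)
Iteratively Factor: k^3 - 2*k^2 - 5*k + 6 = (k - 3)*(k^2 + k - 2) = (k - 3)*(k - 1)*(k + 2)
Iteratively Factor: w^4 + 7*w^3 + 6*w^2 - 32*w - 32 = (w + 4)*(w^3 + 3*w^2 - 6*w - 8) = (w + 1)*(w + 4)*(w^2 + 2*w - 8) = (w + 1)*(w + 4)^2*(w - 2)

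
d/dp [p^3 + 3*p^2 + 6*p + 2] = 3*p^2 + 6*p + 6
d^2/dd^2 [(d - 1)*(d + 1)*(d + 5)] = 6*d + 10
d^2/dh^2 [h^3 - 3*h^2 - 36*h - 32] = 6*h - 6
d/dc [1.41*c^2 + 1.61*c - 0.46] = 2.82*c + 1.61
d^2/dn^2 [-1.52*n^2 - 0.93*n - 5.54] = -3.04000000000000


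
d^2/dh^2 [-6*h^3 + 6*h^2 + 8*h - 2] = 12 - 36*h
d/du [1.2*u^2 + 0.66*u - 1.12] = 2.4*u + 0.66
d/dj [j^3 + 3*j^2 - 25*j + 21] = 3*j^2 + 6*j - 25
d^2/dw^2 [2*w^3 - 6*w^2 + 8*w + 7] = 12*w - 12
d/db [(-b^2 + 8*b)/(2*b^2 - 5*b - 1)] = (-11*b^2 + 2*b - 8)/(4*b^4 - 20*b^3 + 21*b^2 + 10*b + 1)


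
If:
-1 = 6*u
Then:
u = -1/6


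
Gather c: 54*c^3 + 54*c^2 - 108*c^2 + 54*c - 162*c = 54*c^3 - 54*c^2 - 108*c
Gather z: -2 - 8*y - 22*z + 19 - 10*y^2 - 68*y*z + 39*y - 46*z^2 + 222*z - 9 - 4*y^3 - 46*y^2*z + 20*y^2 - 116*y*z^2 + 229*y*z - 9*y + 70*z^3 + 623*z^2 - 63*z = -4*y^3 + 10*y^2 + 22*y + 70*z^3 + z^2*(577 - 116*y) + z*(-46*y^2 + 161*y + 137) + 8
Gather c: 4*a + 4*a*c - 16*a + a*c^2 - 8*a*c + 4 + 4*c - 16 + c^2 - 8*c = -12*a + c^2*(a + 1) + c*(-4*a - 4) - 12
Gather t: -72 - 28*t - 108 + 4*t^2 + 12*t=4*t^2 - 16*t - 180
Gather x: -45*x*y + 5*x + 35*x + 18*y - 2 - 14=x*(40 - 45*y) + 18*y - 16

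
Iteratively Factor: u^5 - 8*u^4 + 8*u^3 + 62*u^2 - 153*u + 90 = (u - 5)*(u^4 - 3*u^3 - 7*u^2 + 27*u - 18) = (u - 5)*(u - 1)*(u^3 - 2*u^2 - 9*u + 18) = (u - 5)*(u - 2)*(u - 1)*(u^2 - 9) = (u - 5)*(u - 2)*(u - 1)*(u + 3)*(u - 3)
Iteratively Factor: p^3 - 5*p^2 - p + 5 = (p - 5)*(p^2 - 1) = (p - 5)*(p - 1)*(p + 1)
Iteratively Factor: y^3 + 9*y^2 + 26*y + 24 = (y + 3)*(y^2 + 6*y + 8) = (y + 2)*(y + 3)*(y + 4)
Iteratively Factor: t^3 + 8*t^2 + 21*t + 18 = (t + 2)*(t^2 + 6*t + 9) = (t + 2)*(t + 3)*(t + 3)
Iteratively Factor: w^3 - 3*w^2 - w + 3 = (w - 3)*(w^2 - 1) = (w - 3)*(w - 1)*(w + 1)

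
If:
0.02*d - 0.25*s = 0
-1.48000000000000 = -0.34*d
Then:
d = 4.35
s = 0.35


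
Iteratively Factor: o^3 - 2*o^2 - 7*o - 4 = (o + 1)*(o^2 - 3*o - 4) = (o - 4)*(o + 1)*(o + 1)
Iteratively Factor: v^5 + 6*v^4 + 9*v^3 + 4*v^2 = (v + 1)*(v^4 + 5*v^3 + 4*v^2) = (v + 1)^2*(v^3 + 4*v^2) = v*(v + 1)^2*(v^2 + 4*v) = v*(v + 1)^2*(v + 4)*(v)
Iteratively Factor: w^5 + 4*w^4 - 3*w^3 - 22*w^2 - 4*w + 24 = (w + 2)*(w^4 + 2*w^3 - 7*w^2 - 8*w + 12) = (w - 1)*(w + 2)*(w^3 + 3*w^2 - 4*w - 12) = (w - 1)*(w + 2)*(w + 3)*(w^2 - 4) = (w - 2)*(w - 1)*(w + 2)*(w + 3)*(w + 2)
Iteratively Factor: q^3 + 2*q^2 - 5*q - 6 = (q + 1)*(q^2 + q - 6) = (q - 2)*(q + 1)*(q + 3)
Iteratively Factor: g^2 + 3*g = (g)*(g + 3)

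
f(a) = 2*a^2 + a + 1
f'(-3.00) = -11.00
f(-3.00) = 16.00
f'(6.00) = 25.00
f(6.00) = 79.00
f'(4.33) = 18.32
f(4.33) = 42.83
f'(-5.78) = -22.12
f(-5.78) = 62.04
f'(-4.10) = -15.40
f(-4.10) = 30.52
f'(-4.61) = -17.44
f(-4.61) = 38.89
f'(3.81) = 16.24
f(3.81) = 33.84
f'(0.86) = 4.44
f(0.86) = 3.34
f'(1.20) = 5.80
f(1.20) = 5.08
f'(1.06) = 5.24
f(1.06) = 4.31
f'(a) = 4*a + 1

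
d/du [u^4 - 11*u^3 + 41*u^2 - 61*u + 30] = 4*u^3 - 33*u^2 + 82*u - 61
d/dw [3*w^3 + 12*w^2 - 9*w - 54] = 9*w^2 + 24*w - 9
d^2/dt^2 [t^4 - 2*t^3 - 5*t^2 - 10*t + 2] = 12*t^2 - 12*t - 10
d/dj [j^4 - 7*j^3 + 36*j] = 4*j^3 - 21*j^2 + 36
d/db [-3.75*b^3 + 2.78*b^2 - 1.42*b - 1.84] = -11.25*b^2 + 5.56*b - 1.42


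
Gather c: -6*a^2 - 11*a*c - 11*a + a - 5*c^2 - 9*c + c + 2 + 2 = -6*a^2 - 10*a - 5*c^2 + c*(-11*a - 8) + 4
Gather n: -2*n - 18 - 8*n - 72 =-10*n - 90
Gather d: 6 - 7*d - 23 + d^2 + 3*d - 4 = d^2 - 4*d - 21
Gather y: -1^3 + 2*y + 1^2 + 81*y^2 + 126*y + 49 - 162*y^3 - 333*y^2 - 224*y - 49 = -162*y^3 - 252*y^2 - 96*y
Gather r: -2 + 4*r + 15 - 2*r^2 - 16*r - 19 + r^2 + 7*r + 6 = -r^2 - 5*r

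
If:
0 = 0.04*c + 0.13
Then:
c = -3.25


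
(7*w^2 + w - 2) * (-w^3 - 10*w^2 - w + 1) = -7*w^5 - 71*w^4 - 15*w^3 + 26*w^2 + 3*w - 2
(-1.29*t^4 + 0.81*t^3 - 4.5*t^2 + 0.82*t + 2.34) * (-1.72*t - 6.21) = 2.2188*t^5 + 6.6177*t^4 + 2.7099*t^3 + 26.5346*t^2 - 9.117*t - 14.5314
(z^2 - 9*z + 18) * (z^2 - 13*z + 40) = z^4 - 22*z^3 + 175*z^2 - 594*z + 720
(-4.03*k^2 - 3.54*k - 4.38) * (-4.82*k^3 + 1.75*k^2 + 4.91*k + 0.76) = 19.4246*k^5 + 10.0103*k^4 - 4.8707*k^3 - 28.1092*k^2 - 24.1962*k - 3.3288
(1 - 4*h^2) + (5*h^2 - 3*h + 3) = h^2 - 3*h + 4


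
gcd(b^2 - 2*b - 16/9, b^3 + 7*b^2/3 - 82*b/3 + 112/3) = b - 8/3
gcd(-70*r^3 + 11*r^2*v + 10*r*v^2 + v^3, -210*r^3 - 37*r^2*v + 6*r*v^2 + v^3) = 35*r^2 + 12*r*v + v^2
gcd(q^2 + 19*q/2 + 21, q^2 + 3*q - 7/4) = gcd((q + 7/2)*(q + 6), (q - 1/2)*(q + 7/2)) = q + 7/2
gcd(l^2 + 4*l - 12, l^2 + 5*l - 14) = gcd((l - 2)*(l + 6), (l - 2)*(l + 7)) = l - 2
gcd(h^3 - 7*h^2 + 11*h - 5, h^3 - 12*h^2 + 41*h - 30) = h^2 - 6*h + 5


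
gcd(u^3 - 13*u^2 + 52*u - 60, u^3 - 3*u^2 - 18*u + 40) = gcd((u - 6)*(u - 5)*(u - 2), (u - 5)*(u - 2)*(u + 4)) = u^2 - 7*u + 10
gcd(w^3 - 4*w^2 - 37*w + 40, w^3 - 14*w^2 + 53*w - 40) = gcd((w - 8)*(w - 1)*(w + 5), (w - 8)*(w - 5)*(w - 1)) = w^2 - 9*w + 8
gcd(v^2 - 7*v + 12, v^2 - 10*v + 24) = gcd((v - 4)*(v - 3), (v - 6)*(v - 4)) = v - 4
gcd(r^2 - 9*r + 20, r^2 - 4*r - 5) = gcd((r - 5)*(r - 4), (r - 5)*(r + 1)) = r - 5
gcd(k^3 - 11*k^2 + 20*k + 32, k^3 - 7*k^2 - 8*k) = k^2 - 7*k - 8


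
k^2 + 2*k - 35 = (k - 5)*(k + 7)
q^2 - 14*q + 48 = (q - 8)*(q - 6)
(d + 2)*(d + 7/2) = d^2 + 11*d/2 + 7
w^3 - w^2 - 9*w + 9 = (w - 3)*(w - 1)*(w + 3)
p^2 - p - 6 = (p - 3)*(p + 2)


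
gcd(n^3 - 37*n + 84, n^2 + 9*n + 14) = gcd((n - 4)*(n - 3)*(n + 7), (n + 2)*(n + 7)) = n + 7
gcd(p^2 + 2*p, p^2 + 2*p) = p^2 + 2*p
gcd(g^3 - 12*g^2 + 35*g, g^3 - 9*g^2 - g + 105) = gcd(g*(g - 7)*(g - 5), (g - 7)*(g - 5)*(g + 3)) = g^2 - 12*g + 35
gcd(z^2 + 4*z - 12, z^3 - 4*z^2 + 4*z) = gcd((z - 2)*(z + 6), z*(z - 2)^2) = z - 2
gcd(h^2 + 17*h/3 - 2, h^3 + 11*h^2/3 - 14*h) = h + 6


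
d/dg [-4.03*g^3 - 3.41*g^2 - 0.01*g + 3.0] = -12.09*g^2 - 6.82*g - 0.01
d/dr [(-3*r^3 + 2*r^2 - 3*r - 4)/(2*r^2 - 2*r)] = (-3*r^4 + 6*r^3 + r^2 + 8*r - 4)/(2*r^2*(r^2 - 2*r + 1))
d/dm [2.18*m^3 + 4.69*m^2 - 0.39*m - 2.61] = 6.54*m^2 + 9.38*m - 0.39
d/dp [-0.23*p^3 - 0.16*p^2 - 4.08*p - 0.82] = -0.69*p^2 - 0.32*p - 4.08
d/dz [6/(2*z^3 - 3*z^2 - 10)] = 36*z*(1 - z)/(-2*z^3 + 3*z^2 + 10)^2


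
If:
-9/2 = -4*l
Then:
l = 9/8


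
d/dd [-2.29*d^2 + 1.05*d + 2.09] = 1.05 - 4.58*d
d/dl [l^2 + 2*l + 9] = 2*l + 2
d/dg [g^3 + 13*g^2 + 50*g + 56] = 3*g^2 + 26*g + 50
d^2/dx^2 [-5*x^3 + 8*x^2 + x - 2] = 16 - 30*x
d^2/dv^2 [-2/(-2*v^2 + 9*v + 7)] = 4*(4*v^2 - 18*v - (4*v - 9)^2 - 14)/(-2*v^2 + 9*v + 7)^3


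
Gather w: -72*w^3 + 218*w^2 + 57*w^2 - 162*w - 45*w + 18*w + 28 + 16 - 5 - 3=-72*w^3 + 275*w^2 - 189*w + 36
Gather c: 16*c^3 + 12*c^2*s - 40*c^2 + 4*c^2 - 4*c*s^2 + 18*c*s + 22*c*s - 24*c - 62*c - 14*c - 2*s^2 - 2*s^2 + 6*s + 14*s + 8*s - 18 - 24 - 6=16*c^3 + c^2*(12*s - 36) + c*(-4*s^2 + 40*s - 100) - 4*s^2 + 28*s - 48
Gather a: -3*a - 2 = -3*a - 2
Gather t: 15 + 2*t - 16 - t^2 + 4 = -t^2 + 2*t + 3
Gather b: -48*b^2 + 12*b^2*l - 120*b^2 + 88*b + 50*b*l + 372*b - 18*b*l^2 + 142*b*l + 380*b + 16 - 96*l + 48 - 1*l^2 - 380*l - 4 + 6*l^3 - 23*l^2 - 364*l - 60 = b^2*(12*l - 168) + b*(-18*l^2 + 192*l + 840) + 6*l^3 - 24*l^2 - 840*l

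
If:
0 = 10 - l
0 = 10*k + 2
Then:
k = -1/5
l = 10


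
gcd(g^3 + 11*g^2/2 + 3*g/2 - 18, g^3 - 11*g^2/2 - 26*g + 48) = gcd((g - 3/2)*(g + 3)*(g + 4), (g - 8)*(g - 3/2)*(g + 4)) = g^2 + 5*g/2 - 6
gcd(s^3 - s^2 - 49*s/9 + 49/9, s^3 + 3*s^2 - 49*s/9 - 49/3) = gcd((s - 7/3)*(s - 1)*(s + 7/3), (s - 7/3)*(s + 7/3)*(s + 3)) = s^2 - 49/9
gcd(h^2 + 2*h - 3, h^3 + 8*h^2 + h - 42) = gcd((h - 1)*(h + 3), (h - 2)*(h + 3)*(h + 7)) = h + 3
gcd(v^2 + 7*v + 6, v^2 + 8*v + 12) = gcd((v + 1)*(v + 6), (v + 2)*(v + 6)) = v + 6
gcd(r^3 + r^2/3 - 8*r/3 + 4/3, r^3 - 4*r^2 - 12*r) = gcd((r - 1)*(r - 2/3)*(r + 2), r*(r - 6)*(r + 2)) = r + 2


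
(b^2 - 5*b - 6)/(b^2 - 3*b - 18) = (b + 1)/(b + 3)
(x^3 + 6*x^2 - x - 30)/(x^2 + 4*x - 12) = (x^2 + 8*x + 15)/(x + 6)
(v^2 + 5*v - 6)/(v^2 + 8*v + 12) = (v - 1)/(v + 2)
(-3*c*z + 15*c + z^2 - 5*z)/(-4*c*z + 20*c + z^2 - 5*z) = (-3*c + z)/(-4*c + z)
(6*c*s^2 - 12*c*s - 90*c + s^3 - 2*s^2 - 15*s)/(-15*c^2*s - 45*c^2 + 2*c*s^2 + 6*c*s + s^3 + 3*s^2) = (6*c*s - 30*c + s^2 - 5*s)/(-15*c^2 + 2*c*s + s^2)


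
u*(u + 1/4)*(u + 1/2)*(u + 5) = u^4 + 23*u^3/4 + 31*u^2/8 + 5*u/8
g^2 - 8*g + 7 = (g - 7)*(g - 1)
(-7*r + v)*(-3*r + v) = 21*r^2 - 10*r*v + v^2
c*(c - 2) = c^2 - 2*c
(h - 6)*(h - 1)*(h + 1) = h^3 - 6*h^2 - h + 6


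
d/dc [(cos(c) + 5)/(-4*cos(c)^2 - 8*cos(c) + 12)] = (sin(c)^2 - 10*cos(c) - 14)*sin(c)/(4*(cos(c)^2 + 2*cos(c) - 3)^2)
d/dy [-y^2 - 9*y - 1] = -2*y - 9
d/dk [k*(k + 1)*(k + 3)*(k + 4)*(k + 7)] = 5*k^4 + 60*k^3 + 225*k^2 + 290*k + 84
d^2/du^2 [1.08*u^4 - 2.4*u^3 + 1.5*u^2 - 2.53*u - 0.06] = 12.96*u^2 - 14.4*u + 3.0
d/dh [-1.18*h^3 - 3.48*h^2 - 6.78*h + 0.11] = -3.54*h^2 - 6.96*h - 6.78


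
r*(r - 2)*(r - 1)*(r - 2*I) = r^4 - 3*r^3 - 2*I*r^3 + 2*r^2 + 6*I*r^2 - 4*I*r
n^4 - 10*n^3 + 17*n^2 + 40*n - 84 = (n - 7)*(n - 3)*(n - 2)*(n + 2)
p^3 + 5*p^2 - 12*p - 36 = (p - 3)*(p + 2)*(p + 6)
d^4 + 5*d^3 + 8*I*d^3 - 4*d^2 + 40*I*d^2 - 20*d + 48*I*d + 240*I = (d + 5)*(d - 2*I)*(d + 4*I)*(d + 6*I)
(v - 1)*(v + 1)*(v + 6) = v^3 + 6*v^2 - v - 6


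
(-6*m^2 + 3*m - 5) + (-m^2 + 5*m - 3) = -7*m^2 + 8*m - 8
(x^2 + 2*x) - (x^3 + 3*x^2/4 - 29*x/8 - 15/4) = -x^3 + x^2/4 + 45*x/8 + 15/4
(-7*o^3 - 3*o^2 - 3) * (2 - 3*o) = 21*o^4 - 5*o^3 - 6*o^2 + 9*o - 6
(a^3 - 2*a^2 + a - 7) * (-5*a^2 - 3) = -5*a^5 + 10*a^4 - 8*a^3 + 41*a^2 - 3*a + 21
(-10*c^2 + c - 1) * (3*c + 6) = -30*c^3 - 57*c^2 + 3*c - 6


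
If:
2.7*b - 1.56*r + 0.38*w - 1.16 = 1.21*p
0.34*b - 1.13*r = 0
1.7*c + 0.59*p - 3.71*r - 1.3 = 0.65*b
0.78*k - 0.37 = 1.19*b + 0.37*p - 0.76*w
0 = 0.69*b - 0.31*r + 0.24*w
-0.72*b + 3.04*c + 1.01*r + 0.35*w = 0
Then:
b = -4.44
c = -1.88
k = -19.76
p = -5.68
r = -1.34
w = 11.04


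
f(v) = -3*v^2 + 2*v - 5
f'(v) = 2 - 6*v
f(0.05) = -4.91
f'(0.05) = 1.70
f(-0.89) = -9.16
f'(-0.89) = 7.34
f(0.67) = -5.01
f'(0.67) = -2.02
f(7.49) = -158.32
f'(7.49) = -42.94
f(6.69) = -125.89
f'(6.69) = -38.14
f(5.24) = -76.89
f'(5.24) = -29.44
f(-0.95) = -9.61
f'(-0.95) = 7.70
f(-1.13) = -11.09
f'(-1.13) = 8.78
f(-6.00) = -125.00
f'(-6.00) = 38.00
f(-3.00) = -38.00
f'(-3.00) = 20.00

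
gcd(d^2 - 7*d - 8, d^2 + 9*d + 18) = 1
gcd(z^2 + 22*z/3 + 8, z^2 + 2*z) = 1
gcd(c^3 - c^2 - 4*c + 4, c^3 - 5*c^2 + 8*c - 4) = c^2 - 3*c + 2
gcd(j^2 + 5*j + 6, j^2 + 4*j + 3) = j + 3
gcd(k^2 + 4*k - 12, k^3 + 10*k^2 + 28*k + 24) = k + 6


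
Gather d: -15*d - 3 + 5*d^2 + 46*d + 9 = 5*d^2 + 31*d + 6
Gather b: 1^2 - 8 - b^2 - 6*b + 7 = -b^2 - 6*b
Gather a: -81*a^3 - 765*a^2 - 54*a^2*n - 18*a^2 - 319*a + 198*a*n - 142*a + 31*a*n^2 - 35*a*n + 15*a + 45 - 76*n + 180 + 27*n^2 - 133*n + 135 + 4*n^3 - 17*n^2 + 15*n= -81*a^3 + a^2*(-54*n - 783) + a*(31*n^2 + 163*n - 446) + 4*n^3 + 10*n^2 - 194*n + 360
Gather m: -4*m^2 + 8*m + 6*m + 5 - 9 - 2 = -4*m^2 + 14*m - 6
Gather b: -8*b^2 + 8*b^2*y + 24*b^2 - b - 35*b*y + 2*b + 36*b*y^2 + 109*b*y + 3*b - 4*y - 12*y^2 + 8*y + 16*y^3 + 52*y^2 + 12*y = b^2*(8*y + 16) + b*(36*y^2 + 74*y + 4) + 16*y^3 + 40*y^2 + 16*y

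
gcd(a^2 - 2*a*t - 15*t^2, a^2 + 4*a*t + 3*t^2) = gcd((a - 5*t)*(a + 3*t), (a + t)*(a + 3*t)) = a + 3*t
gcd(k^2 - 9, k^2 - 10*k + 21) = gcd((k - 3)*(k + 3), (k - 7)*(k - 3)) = k - 3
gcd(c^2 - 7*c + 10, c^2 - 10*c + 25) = c - 5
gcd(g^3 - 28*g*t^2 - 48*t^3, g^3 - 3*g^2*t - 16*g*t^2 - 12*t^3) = -g^2 + 4*g*t + 12*t^2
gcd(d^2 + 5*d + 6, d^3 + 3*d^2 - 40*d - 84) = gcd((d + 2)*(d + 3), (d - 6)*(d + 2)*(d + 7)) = d + 2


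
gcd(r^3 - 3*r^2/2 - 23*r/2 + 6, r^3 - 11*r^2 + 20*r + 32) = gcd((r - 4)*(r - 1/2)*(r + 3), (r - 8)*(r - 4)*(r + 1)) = r - 4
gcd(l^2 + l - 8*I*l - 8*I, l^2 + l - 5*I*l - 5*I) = l + 1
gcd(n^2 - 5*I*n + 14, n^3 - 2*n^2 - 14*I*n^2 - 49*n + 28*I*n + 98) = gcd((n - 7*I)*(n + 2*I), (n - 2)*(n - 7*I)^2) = n - 7*I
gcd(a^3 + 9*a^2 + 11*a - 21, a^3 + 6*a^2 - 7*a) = a^2 + 6*a - 7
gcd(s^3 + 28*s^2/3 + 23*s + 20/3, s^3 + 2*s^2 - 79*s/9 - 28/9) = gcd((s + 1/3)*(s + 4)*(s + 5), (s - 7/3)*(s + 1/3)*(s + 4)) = s^2 + 13*s/3 + 4/3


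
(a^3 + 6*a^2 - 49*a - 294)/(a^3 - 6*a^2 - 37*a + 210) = (a + 7)/(a - 5)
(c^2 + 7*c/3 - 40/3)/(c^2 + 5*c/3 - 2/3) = (3*c^2 + 7*c - 40)/(3*c^2 + 5*c - 2)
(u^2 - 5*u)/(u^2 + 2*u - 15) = u*(u - 5)/(u^2 + 2*u - 15)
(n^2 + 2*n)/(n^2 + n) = (n + 2)/(n + 1)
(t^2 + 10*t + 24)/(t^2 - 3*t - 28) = (t + 6)/(t - 7)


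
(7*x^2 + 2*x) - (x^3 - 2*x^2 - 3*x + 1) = -x^3 + 9*x^2 + 5*x - 1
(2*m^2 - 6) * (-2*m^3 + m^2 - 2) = -4*m^5 + 2*m^4 + 12*m^3 - 10*m^2 + 12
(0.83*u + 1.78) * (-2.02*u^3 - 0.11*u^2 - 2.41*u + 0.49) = -1.6766*u^4 - 3.6869*u^3 - 2.1961*u^2 - 3.8831*u + 0.8722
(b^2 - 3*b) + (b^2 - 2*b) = 2*b^2 - 5*b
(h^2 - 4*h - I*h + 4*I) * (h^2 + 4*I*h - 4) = h^4 - 4*h^3 + 3*I*h^3 - 12*I*h^2 + 4*I*h - 16*I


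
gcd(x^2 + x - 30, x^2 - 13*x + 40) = x - 5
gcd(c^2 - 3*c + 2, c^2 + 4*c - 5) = c - 1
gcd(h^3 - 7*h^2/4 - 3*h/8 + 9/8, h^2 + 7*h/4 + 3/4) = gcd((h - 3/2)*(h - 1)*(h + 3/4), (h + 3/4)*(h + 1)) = h + 3/4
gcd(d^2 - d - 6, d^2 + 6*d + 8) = d + 2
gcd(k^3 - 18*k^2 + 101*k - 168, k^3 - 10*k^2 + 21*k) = k^2 - 10*k + 21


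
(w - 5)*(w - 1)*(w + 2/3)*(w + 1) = w^4 - 13*w^3/3 - 13*w^2/3 + 13*w/3 + 10/3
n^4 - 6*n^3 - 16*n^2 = n^2*(n - 8)*(n + 2)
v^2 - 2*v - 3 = (v - 3)*(v + 1)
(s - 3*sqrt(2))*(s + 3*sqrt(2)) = s^2 - 18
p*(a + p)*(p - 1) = a*p^2 - a*p + p^3 - p^2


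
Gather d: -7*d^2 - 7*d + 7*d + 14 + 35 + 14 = 63 - 7*d^2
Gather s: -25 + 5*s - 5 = 5*s - 30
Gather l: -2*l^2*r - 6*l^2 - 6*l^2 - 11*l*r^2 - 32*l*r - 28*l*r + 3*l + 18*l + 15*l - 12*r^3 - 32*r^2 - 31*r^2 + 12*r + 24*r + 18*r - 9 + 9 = l^2*(-2*r - 12) + l*(-11*r^2 - 60*r + 36) - 12*r^3 - 63*r^2 + 54*r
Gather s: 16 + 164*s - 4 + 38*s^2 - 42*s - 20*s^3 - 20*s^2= -20*s^3 + 18*s^2 + 122*s + 12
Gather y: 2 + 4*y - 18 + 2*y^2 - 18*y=2*y^2 - 14*y - 16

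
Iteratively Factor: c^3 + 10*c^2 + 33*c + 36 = (c + 3)*(c^2 + 7*c + 12) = (c + 3)^2*(c + 4)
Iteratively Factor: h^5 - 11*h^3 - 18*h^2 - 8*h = (h + 2)*(h^4 - 2*h^3 - 7*h^2 - 4*h) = (h + 1)*(h + 2)*(h^3 - 3*h^2 - 4*h) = h*(h + 1)*(h + 2)*(h^2 - 3*h - 4) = h*(h - 4)*(h + 1)*(h + 2)*(h + 1)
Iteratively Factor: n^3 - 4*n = (n)*(n^2 - 4) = n*(n + 2)*(n - 2)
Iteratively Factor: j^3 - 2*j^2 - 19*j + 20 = (j - 5)*(j^2 + 3*j - 4) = (j - 5)*(j + 4)*(j - 1)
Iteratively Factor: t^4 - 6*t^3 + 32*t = (t)*(t^3 - 6*t^2 + 32) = t*(t - 4)*(t^2 - 2*t - 8) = t*(t - 4)*(t + 2)*(t - 4)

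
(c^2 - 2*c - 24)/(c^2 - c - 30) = (c + 4)/(c + 5)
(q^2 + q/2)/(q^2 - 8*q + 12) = q*(2*q + 1)/(2*(q^2 - 8*q + 12))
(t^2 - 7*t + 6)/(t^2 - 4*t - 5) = (-t^2 + 7*t - 6)/(-t^2 + 4*t + 5)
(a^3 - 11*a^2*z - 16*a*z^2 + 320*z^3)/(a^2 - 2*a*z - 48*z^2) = (a^2 - 3*a*z - 40*z^2)/(a + 6*z)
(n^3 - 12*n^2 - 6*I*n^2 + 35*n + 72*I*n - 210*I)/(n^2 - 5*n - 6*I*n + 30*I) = n - 7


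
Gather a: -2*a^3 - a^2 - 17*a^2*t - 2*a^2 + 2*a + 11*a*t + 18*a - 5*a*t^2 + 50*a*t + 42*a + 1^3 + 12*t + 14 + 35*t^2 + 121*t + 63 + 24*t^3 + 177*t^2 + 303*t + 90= -2*a^3 + a^2*(-17*t - 3) + a*(-5*t^2 + 61*t + 62) + 24*t^3 + 212*t^2 + 436*t + 168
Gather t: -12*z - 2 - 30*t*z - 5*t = t*(-30*z - 5) - 12*z - 2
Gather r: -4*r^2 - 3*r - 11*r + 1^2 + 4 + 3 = -4*r^2 - 14*r + 8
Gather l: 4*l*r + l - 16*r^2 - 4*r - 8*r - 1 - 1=l*(4*r + 1) - 16*r^2 - 12*r - 2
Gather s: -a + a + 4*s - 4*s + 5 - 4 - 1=0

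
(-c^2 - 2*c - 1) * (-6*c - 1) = 6*c^3 + 13*c^2 + 8*c + 1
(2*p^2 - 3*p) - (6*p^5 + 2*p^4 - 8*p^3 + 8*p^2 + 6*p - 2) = -6*p^5 - 2*p^4 + 8*p^3 - 6*p^2 - 9*p + 2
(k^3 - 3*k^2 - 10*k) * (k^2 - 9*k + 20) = k^5 - 12*k^4 + 37*k^3 + 30*k^2 - 200*k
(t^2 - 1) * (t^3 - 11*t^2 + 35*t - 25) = t^5 - 11*t^4 + 34*t^3 - 14*t^2 - 35*t + 25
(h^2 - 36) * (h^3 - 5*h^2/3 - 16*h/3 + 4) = h^5 - 5*h^4/3 - 124*h^3/3 + 64*h^2 + 192*h - 144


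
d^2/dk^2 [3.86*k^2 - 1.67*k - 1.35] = 7.72000000000000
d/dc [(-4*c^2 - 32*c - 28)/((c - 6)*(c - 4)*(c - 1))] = 4*(c^4 + 16*c^3 - 101*c^2 - 106*c + 430)/(c^6 - 22*c^5 + 189*c^4 - 796*c^3 + 1684*c^2 - 1632*c + 576)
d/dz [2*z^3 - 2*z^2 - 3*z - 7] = 6*z^2 - 4*z - 3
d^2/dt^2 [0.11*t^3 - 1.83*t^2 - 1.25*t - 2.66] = 0.66*t - 3.66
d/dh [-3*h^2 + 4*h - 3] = 4 - 6*h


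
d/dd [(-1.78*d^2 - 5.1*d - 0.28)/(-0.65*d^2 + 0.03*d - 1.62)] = (-3.3684*d^2 + 5.4032*d + 8.2704)/(0.4225*d^4 - 0.039*d^3 + 2.1069*d^2 - 0.0972*d + 2.6244)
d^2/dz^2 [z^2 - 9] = 2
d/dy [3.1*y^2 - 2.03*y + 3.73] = 6.2*y - 2.03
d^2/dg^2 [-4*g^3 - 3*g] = -24*g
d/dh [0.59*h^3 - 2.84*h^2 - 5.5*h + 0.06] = 1.77*h^2 - 5.68*h - 5.5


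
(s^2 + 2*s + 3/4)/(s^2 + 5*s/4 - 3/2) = (4*s^2 + 8*s + 3)/(4*s^2 + 5*s - 6)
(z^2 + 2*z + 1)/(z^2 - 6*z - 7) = (z + 1)/(z - 7)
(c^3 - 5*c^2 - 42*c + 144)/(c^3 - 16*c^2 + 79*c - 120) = (c + 6)/(c - 5)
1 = 1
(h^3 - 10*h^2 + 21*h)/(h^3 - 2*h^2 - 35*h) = (h - 3)/(h + 5)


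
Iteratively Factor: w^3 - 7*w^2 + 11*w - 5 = (w - 5)*(w^2 - 2*w + 1) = (w - 5)*(w - 1)*(w - 1)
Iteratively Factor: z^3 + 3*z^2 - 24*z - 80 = (z + 4)*(z^2 - z - 20) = (z + 4)^2*(z - 5)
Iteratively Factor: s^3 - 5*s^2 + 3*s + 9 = (s + 1)*(s^2 - 6*s + 9) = (s - 3)*(s + 1)*(s - 3)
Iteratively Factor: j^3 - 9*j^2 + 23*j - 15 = (j - 5)*(j^2 - 4*j + 3) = (j - 5)*(j - 3)*(j - 1)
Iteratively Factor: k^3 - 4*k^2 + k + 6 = (k - 3)*(k^2 - k - 2) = (k - 3)*(k + 1)*(k - 2)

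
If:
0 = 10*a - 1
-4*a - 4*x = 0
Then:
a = 1/10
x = -1/10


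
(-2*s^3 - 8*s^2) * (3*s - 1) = -6*s^4 - 22*s^3 + 8*s^2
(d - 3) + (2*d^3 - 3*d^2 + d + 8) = 2*d^3 - 3*d^2 + 2*d + 5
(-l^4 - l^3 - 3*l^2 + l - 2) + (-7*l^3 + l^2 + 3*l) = -l^4 - 8*l^3 - 2*l^2 + 4*l - 2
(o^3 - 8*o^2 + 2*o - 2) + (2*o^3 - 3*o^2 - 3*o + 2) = 3*o^3 - 11*o^2 - o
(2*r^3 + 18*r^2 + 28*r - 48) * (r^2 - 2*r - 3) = 2*r^5 + 14*r^4 - 14*r^3 - 158*r^2 + 12*r + 144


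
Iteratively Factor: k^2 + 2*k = (k)*(k + 2)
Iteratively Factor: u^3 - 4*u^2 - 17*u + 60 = (u - 5)*(u^2 + u - 12) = (u - 5)*(u - 3)*(u + 4)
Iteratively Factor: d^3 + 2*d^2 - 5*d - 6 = (d + 1)*(d^2 + d - 6) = (d - 2)*(d + 1)*(d + 3)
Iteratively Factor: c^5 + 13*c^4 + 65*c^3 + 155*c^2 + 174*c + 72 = (c + 4)*(c^4 + 9*c^3 + 29*c^2 + 39*c + 18) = (c + 3)*(c + 4)*(c^3 + 6*c^2 + 11*c + 6) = (c + 1)*(c + 3)*(c + 4)*(c^2 + 5*c + 6) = (c + 1)*(c + 3)^2*(c + 4)*(c + 2)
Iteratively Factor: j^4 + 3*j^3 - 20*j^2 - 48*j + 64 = (j + 4)*(j^3 - j^2 - 16*j + 16) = (j + 4)^2*(j^2 - 5*j + 4) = (j - 1)*(j + 4)^2*(j - 4)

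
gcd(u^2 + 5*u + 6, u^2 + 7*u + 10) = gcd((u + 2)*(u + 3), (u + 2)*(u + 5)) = u + 2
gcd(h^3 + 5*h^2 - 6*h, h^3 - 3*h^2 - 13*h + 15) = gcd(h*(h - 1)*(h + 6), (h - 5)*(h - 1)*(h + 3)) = h - 1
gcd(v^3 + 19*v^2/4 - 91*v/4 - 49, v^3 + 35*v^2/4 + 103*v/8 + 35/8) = v + 7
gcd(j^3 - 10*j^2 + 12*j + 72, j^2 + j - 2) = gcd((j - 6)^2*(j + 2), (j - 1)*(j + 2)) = j + 2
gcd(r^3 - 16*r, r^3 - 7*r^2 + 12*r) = r^2 - 4*r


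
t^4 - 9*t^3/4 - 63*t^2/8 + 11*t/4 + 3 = (t - 4)*(t - 3/4)*(t + 1/2)*(t + 2)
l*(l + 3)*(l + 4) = l^3 + 7*l^2 + 12*l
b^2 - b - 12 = (b - 4)*(b + 3)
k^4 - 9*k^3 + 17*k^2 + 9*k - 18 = (k - 6)*(k - 3)*(k - 1)*(k + 1)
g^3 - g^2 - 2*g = g*(g - 2)*(g + 1)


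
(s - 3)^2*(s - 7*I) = s^3 - 6*s^2 - 7*I*s^2 + 9*s + 42*I*s - 63*I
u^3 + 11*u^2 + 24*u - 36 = (u - 1)*(u + 6)^2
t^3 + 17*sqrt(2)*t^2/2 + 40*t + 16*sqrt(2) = (t + sqrt(2)/2)*(t + 4*sqrt(2))^2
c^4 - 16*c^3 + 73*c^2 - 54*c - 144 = (c - 8)*(c - 6)*(c - 3)*(c + 1)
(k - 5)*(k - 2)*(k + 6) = k^3 - k^2 - 32*k + 60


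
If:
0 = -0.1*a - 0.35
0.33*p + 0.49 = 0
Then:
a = -3.50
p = -1.48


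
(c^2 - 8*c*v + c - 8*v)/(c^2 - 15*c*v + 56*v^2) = (-c - 1)/(-c + 7*v)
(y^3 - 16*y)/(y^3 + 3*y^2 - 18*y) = (y^2 - 16)/(y^2 + 3*y - 18)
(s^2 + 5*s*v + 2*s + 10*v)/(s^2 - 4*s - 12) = (s + 5*v)/(s - 6)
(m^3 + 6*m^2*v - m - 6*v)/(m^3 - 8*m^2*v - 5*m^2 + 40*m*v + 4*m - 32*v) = (-m^2 - 6*m*v - m - 6*v)/(-m^2 + 8*m*v + 4*m - 32*v)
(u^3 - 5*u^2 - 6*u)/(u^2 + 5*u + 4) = u*(u - 6)/(u + 4)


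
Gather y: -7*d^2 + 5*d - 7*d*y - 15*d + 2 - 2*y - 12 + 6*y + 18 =-7*d^2 - 10*d + y*(4 - 7*d) + 8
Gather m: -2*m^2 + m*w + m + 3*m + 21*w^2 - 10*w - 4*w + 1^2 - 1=-2*m^2 + m*(w + 4) + 21*w^2 - 14*w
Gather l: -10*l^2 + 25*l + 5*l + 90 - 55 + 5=-10*l^2 + 30*l + 40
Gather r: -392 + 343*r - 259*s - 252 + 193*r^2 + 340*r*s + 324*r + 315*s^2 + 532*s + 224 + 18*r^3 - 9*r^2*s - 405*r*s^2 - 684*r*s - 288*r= 18*r^3 + r^2*(193 - 9*s) + r*(-405*s^2 - 344*s + 379) + 315*s^2 + 273*s - 420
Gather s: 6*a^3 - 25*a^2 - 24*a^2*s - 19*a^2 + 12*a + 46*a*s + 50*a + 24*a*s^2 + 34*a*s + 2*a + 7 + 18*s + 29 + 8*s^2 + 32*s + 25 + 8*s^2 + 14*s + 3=6*a^3 - 44*a^2 + 64*a + s^2*(24*a + 16) + s*(-24*a^2 + 80*a + 64) + 64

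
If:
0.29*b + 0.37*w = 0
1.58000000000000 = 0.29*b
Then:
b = 5.45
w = -4.27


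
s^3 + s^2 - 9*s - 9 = (s - 3)*(s + 1)*(s + 3)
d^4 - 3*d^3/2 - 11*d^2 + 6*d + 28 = (d - 7/2)*(d - 2)*(d + 2)^2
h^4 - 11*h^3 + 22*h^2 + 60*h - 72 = (h - 6)^2*(h - 1)*(h + 2)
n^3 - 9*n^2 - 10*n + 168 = (n - 7)*(n - 6)*(n + 4)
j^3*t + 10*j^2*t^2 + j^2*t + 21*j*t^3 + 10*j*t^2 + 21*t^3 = (j + 3*t)*(j + 7*t)*(j*t + t)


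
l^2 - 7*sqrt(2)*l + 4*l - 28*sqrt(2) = (l + 4)*(l - 7*sqrt(2))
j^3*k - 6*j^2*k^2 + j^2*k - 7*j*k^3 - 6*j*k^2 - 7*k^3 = (j - 7*k)*(j + k)*(j*k + k)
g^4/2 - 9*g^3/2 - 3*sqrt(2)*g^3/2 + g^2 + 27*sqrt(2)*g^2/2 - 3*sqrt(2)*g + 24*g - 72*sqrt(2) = (g/2 + 1)*(g - 8)*(g - 3)*(g - 3*sqrt(2))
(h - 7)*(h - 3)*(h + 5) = h^3 - 5*h^2 - 29*h + 105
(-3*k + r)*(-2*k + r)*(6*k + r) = 36*k^3 - 24*k^2*r + k*r^2 + r^3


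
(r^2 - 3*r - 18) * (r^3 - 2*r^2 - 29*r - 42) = r^5 - 5*r^4 - 41*r^3 + 81*r^2 + 648*r + 756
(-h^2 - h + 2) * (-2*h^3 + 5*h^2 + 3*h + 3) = 2*h^5 - 3*h^4 - 12*h^3 + 4*h^2 + 3*h + 6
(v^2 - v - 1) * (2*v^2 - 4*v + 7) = 2*v^4 - 6*v^3 + 9*v^2 - 3*v - 7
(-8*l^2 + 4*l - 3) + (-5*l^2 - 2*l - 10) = -13*l^2 + 2*l - 13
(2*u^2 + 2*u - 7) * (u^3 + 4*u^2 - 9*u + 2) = 2*u^5 + 10*u^4 - 17*u^3 - 42*u^2 + 67*u - 14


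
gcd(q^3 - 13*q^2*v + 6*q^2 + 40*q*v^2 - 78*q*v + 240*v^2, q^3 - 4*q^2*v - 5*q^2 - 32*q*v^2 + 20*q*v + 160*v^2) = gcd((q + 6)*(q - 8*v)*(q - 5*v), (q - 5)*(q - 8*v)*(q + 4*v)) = q - 8*v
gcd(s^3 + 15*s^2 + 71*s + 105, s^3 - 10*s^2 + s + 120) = s + 3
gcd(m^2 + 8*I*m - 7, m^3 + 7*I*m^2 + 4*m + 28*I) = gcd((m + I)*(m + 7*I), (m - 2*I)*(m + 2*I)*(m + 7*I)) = m + 7*I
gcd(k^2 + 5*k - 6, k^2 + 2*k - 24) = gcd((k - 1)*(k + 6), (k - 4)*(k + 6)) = k + 6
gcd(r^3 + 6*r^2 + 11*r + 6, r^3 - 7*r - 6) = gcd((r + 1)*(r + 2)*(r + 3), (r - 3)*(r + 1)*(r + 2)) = r^2 + 3*r + 2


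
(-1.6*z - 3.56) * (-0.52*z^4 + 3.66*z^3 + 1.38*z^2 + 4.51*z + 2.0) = 0.832*z^5 - 4.0048*z^4 - 15.2376*z^3 - 12.1288*z^2 - 19.2556*z - 7.12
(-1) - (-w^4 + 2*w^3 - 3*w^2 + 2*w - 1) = w^4 - 2*w^3 + 3*w^2 - 2*w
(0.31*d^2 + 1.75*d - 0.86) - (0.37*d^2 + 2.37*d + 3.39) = -0.06*d^2 - 0.62*d - 4.25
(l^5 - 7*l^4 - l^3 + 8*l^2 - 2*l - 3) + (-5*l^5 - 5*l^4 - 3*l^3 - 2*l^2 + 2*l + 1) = -4*l^5 - 12*l^4 - 4*l^3 + 6*l^2 - 2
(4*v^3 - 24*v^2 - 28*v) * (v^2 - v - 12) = 4*v^5 - 28*v^4 - 52*v^3 + 316*v^2 + 336*v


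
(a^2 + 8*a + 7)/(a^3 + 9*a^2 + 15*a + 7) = 1/(a + 1)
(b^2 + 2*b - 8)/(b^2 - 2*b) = (b + 4)/b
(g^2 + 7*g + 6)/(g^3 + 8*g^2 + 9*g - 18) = (g + 1)/(g^2 + 2*g - 3)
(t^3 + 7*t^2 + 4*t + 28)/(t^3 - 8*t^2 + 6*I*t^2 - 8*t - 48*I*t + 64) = (t^2 + t*(7 - 2*I) - 14*I)/(t^2 + 4*t*(-2 + I) - 32*I)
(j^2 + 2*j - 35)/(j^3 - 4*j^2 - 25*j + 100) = (j + 7)/(j^2 + j - 20)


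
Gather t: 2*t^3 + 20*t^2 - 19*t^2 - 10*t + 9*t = 2*t^3 + t^2 - t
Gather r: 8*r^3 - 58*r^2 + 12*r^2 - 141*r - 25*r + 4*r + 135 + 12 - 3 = 8*r^3 - 46*r^2 - 162*r + 144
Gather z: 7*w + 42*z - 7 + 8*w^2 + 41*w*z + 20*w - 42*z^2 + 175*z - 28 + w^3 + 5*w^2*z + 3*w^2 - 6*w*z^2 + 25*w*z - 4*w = w^3 + 11*w^2 + 23*w + z^2*(-6*w - 42) + z*(5*w^2 + 66*w + 217) - 35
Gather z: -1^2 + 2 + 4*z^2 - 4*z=4*z^2 - 4*z + 1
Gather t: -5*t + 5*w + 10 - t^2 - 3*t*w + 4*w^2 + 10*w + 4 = -t^2 + t*(-3*w - 5) + 4*w^2 + 15*w + 14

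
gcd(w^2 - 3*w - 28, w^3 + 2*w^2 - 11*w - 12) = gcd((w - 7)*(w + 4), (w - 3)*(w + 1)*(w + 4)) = w + 4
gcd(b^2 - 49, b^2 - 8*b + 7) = b - 7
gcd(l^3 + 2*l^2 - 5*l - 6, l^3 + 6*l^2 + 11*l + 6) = l^2 + 4*l + 3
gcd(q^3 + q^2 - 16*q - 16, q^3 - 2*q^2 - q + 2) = q + 1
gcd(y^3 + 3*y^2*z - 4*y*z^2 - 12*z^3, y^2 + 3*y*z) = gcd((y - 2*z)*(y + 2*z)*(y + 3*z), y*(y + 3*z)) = y + 3*z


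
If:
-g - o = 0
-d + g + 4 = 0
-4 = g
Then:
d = 0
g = -4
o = 4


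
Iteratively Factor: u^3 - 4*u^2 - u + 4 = (u - 1)*(u^2 - 3*u - 4) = (u - 1)*(u + 1)*(u - 4)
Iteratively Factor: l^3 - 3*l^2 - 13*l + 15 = (l - 1)*(l^2 - 2*l - 15) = (l - 1)*(l + 3)*(l - 5)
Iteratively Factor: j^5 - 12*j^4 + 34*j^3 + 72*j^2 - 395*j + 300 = (j - 5)*(j^4 - 7*j^3 - j^2 + 67*j - 60) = (j - 5)*(j + 3)*(j^3 - 10*j^2 + 29*j - 20) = (j - 5)^2*(j + 3)*(j^2 - 5*j + 4) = (j - 5)^2*(j - 4)*(j + 3)*(j - 1)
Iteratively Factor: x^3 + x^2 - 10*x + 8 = (x + 4)*(x^2 - 3*x + 2) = (x - 2)*(x + 4)*(x - 1)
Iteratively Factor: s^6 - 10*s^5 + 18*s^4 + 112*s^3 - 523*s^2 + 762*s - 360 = (s - 3)*(s^5 - 7*s^4 - 3*s^3 + 103*s^2 - 214*s + 120) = (s - 3)*(s - 1)*(s^4 - 6*s^3 - 9*s^2 + 94*s - 120) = (s - 5)*(s - 3)*(s - 1)*(s^3 - s^2 - 14*s + 24) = (s - 5)*(s - 3)^2*(s - 1)*(s^2 + 2*s - 8) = (s - 5)*(s - 3)^2*(s - 2)*(s - 1)*(s + 4)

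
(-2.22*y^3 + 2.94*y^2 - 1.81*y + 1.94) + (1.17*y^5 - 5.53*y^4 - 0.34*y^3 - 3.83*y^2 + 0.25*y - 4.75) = 1.17*y^5 - 5.53*y^4 - 2.56*y^3 - 0.89*y^2 - 1.56*y - 2.81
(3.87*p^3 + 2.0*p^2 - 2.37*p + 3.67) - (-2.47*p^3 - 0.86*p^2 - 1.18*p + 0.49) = 6.34*p^3 + 2.86*p^2 - 1.19*p + 3.18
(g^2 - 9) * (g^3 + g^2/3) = g^5 + g^4/3 - 9*g^3 - 3*g^2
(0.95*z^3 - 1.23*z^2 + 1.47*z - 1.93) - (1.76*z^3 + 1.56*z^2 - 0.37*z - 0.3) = -0.81*z^3 - 2.79*z^2 + 1.84*z - 1.63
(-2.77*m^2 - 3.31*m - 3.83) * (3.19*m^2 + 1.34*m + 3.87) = -8.8363*m^4 - 14.2707*m^3 - 27.373*m^2 - 17.9419*m - 14.8221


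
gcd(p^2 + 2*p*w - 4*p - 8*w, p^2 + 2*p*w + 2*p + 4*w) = p + 2*w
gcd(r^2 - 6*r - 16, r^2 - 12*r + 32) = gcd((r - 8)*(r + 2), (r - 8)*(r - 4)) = r - 8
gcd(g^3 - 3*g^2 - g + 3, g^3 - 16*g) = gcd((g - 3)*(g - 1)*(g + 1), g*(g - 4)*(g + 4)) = 1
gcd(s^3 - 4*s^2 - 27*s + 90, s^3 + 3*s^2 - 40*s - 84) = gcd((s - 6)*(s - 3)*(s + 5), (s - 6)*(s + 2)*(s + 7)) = s - 6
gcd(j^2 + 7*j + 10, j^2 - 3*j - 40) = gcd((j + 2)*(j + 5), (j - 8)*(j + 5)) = j + 5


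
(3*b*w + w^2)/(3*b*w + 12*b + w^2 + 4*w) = w/(w + 4)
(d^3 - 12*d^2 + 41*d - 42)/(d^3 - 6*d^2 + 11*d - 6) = (d - 7)/(d - 1)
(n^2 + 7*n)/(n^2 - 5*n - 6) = n*(n + 7)/(n^2 - 5*n - 6)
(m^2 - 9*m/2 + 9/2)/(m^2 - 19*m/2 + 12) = (m - 3)/(m - 8)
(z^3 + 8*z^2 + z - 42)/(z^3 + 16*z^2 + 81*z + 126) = (z - 2)/(z + 6)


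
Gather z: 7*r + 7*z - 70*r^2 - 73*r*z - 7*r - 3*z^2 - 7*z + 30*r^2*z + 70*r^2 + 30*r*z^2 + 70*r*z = z^2*(30*r - 3) + z*(30*r^2 - 3*r)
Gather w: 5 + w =w + 5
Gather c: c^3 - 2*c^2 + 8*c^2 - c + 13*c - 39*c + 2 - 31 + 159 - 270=c^3 + 6*c^2 - 27*c - 140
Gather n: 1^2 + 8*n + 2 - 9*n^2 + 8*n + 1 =-9*n^2 + 16*n + 4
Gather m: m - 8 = m - 8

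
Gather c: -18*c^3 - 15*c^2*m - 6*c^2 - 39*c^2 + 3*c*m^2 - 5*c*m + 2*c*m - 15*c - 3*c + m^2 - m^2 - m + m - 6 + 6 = -18*c^3 + c^2*(-15*m - 45) + c*(3*m^2 - 3*m - 18)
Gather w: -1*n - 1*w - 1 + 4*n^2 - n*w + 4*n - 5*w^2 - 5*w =4*n^2 + 3*n - 5*w^2 + w*(-n - 6) - 1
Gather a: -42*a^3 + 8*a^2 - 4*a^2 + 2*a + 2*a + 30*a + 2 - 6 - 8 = -42*a^3 + 4*a^2 + 34*a - 12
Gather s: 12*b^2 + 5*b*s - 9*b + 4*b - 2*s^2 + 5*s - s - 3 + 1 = 12*b^2 - 5*b - 2*s^2 + s*(5*b + 4) - 2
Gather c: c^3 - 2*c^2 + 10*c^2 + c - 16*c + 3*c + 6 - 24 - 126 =c^3 + 8*c^2 - 12*c - 144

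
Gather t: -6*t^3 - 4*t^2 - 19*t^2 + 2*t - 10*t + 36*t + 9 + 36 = -6*t^3 - 23*t^2 + 28*t + 45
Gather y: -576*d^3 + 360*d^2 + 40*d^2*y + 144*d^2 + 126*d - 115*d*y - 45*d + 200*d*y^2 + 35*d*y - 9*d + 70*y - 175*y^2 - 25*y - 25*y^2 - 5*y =-576*d^3 + 504*d^2 + 72*d + y^2*(200*d - 200) + y*(40*d^2 - 80*d + 40)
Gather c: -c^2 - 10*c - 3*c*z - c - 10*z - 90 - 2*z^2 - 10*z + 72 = -c^2 + c*(-3*z - 11) - 2*z^2 - 20*z - 18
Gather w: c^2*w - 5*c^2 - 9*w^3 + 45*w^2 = c^2*w - 5*c^2 - 9*w^3 + 45*w^2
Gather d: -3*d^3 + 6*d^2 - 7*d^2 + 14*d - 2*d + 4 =-3*d^3 - d^2 + 12*d + 4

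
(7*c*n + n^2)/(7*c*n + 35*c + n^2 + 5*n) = n/(n + 5)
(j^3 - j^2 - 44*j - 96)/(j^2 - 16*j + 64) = (j^2 + 7*j + 12)/(j - 8)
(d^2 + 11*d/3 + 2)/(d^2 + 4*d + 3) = (d + 2/3)/(d + 1)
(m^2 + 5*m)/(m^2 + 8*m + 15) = m/(m + 3)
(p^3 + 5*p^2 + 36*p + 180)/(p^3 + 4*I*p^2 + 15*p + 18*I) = (p^2 + p*(5 - 6*I) - 30*I)/(p^2 - 2*I*p + 3)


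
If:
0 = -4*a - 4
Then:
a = -1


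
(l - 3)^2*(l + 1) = l^3 - 5*l^2 + 3*l + 9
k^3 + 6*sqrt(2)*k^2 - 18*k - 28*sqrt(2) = (k - 2*sqrt(2))*(k + sqrt(2))*(k + 7*sqrt(2))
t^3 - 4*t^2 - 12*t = t*(t - 6)*(t + 2)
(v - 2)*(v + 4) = v^2 + 2*v - 8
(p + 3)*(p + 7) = p^2 + 10*p + 21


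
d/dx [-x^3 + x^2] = x*(2 - 3*x)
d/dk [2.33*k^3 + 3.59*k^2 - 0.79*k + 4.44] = 6.99*k^2 + 7.18*k - 0.79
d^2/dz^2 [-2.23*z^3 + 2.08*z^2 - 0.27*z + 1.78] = 4.16 - 13.38*z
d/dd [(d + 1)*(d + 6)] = 2*d + 7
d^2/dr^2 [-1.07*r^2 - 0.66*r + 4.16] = -2.14000000000000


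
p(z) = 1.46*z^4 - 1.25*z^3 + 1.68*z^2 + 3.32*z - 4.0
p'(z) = 5.84*z^3 - 3.75*z^2 + 3.36*z + 3.32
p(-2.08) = 34.94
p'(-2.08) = -72.45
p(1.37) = 5.63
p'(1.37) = 15.90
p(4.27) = 428.85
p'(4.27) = 403.96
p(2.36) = 42.05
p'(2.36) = 67.13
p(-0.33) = -4.85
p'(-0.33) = 1.59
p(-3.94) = 437.29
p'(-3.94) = -425.32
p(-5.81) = 1942.21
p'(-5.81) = -1288.14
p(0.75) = -0.63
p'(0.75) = 6.19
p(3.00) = 105.59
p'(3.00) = 137.33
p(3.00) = 105.59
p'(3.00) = 137.33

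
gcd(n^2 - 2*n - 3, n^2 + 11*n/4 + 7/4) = n + 1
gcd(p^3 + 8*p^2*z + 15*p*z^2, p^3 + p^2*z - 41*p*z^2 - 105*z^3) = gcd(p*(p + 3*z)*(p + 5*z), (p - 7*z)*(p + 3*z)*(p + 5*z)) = p^2 + 8*p*z + 15*z^2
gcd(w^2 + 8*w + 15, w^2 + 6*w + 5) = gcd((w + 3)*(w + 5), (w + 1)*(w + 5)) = w + 5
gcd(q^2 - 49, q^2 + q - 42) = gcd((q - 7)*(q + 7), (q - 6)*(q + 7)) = q + 7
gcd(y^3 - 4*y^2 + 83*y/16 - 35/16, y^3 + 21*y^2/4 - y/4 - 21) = y - 7/4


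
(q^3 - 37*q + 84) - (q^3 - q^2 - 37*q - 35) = q^2 + 119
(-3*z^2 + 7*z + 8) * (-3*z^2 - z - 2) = 9*z^4 - 18*z^3 - 25*z^2 - 22*z - 16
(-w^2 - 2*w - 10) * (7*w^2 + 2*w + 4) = -7*w^4 - 16*w^3 - 78*w^2 - 28*w - 40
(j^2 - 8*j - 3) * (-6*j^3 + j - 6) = -6*j^5 + 48*j^4 + 19*j^3 - 14*j^2 + 45*j + 18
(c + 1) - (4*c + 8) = -3*c - 7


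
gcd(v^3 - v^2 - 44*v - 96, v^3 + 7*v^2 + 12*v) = v^2 + 7*v + 12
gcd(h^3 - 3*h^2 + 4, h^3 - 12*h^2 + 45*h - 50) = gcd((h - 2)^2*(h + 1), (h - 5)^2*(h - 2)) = h - 2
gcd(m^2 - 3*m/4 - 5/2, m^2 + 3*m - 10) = m - 2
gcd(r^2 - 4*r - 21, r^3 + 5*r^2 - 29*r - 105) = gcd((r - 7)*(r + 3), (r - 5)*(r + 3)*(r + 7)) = r + 3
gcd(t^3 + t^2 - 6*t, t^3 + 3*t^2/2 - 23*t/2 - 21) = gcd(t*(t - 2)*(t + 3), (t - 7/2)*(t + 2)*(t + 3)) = t + 3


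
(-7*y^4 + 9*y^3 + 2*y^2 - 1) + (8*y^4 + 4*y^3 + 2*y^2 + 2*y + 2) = y^4 + 13*y^3 + 4*y^2 + 2*y + 1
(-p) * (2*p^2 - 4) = -2*p^3 + 4*p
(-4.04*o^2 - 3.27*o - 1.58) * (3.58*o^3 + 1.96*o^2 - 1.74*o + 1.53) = -14.4632*o^5 - 19.625*o^4 - 5.036*o^3 - 3.5882*o^2 - 2.2539*o - 2.4174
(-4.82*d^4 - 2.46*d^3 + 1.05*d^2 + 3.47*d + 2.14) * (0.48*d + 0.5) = -2.3136*d^5 - 3.5908*d^4 - 0.726*d^3 + 2.1906*d^2 + 2.7622*d + 1.07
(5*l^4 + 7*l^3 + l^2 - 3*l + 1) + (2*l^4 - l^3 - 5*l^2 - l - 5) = 7*l^4 + 6*l^3 - 4*l^2 - 4*l - 4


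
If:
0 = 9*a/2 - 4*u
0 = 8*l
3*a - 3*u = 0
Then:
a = 0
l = 0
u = 0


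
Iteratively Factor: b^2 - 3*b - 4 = (b - 4)*(b + 1)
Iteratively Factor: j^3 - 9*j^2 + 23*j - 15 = (j - 3)*(j^2 - 6*j + 5) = (j - 5)*(j - 3)*(j - 1)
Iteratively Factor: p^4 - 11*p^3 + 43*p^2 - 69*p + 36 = (p - 3)*(p^3 - 8*p^2 + 19*p - 12) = (p - 4)*(p - 3)*(p^2 - 4*p + 3) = (p - 4)*(p - 3)^2*(p - 1)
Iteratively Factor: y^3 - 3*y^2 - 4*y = (y - 4)*(y^2 + y) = (y - 4)*(y + 1)*(y)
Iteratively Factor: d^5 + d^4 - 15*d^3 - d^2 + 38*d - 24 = (d + 2)*(d^4 - d^3 - 13*d^2 + 25*d - 12) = (d - 1)*(d + 2)*(d^3 - 13*d + 12) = (d - 1)^2*(d + 2)*(d^2 + d - 12) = (d - 3)*(d - 1)^2*(d + 2)*(d + 4)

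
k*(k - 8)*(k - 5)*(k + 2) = k^4 - 11*k^3 + 14*k^2 + 80*k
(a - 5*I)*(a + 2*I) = a^2 - 3*I*a + 10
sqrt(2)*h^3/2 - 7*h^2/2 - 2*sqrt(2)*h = h*(h - 4*sqrt(2))*(sqrt(2)*h/2 + 1/2)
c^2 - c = c*(c - 1)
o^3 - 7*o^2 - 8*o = o*(o - 8)*(o + 1)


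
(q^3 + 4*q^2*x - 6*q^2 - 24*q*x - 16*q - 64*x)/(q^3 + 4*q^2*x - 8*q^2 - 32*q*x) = (q + 2)/q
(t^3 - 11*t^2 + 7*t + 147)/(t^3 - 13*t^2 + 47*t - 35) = (t^2 - 4*t - 21)/(t^2 - 6*t + 5)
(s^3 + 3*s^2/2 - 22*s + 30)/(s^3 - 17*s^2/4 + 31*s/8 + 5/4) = 4*(s + 6)/(4*s + 1)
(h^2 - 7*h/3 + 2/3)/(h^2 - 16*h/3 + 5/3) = (h - 2)/(h - 5)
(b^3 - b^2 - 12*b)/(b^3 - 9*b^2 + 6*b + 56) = b*(b + 3)/(b^2 - 5*b - 14)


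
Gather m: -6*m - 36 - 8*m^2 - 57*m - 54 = -8*m^2 - 63*m - 90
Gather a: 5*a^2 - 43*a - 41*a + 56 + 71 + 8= 5*a^2 - 84*a + 135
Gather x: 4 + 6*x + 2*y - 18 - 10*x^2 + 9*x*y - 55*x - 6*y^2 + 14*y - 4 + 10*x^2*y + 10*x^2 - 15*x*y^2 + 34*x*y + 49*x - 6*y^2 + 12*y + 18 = 10*x^2*y + x*(-15*y^2 + 43*y) - 12*y^2 + 28*y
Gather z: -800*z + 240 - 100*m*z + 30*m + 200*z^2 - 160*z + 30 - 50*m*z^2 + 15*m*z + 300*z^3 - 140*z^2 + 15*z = 30*m + 300*z^3 + z^2*(60 - 50*m) + z*(-85*m - 945) + 270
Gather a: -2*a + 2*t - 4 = -2*a + 2*t - 4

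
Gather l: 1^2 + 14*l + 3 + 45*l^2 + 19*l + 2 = 45*l^2 + 33*l + 6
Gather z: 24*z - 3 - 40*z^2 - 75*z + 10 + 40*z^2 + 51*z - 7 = 0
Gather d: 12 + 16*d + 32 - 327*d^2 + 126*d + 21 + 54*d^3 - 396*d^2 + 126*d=54*d^3 - 723*d^2 + 268*d + 65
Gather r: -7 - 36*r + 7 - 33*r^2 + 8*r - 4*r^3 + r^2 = -4*r^3 - 32*r^2 - 28*r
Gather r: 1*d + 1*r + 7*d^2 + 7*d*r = 7*d^2 + d + r*(7*d + 1)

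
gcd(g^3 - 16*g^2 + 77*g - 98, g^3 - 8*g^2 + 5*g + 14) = g^2 - 9*g + 14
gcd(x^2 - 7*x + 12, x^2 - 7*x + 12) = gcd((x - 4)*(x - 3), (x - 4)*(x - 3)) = x^2 - 7*x + 12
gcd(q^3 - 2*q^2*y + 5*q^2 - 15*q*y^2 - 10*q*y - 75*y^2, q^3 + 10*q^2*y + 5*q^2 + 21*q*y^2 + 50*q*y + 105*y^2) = q^2 + 3*q*y + 5*q + 15*y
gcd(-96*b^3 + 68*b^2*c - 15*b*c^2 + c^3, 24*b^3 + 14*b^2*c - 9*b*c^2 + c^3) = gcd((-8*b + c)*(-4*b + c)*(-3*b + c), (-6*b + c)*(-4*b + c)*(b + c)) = 4*b - c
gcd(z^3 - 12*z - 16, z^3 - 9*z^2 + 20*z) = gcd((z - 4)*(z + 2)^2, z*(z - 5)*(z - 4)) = z - 4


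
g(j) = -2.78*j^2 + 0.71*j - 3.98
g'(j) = 0.71 - 5.56*j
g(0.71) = -4.88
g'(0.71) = -3.24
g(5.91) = -96.88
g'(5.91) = -32.15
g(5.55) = -85.67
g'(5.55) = -30.15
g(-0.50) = -5.03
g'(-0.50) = 3.49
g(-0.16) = -4.16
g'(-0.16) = 1.60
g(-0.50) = -5.03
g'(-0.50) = 3.49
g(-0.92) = -6.99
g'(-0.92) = 5.83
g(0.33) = -4.05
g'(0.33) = -1.12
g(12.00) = -395.78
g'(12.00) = -66.01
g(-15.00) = -640.13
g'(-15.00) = 84.11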